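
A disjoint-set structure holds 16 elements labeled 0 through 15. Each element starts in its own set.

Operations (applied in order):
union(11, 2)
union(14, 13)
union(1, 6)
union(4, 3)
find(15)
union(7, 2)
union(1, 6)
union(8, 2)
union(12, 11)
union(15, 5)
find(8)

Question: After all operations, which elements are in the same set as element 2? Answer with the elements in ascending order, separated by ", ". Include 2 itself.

Answer: 2, 7, 8, 11, 12

Derivation:
Step 1: union(11, 2) -> merged; set of 11 now {2, 11}
Step 2: union(14, 13) -> merged; set of 14 now {13, 14}
Step 3: union(1, 6) -> merged; set of 1 now {1, 6}
Step 4: union(4, 3) -> merged; set of 4 now {3, 4}
Step 5: find(15) -> no change; set of 15 is {15}
Step 6: union(7, 2) -> merged; set of 7 now {2, 7, 11}
Step 7: union(1, 6) -> already same set; set of 1 now {1, 6}
Step 8: union(8, 2) -> merged; set of 8 now {2, 7, 8, 11}
Step 9: union(12, 11) -> merged; set of 12 now {2, 7, 8, 11, 12}
Step 10: union(15, 5) -> merged; set of 15 now {5, 15}
Step 11: find(8) -> no change; set of 8 is {2, 7, 8, 11, 12}
Component of 2: {2, 7, 8, 11, 12}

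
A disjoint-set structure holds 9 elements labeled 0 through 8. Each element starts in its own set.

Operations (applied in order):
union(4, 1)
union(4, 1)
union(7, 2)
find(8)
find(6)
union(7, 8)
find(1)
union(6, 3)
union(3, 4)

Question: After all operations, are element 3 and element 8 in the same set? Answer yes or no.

Step 1: union(4, 1) -> merged; set of 4 now {1, 4}
Step 2: union(4, 1) -> already same set; set of 4 now {1, 4}
Step 3: union(7, 2) -> merged; set of 7 now {2, 7}
Step 4: find(8) -> no change; set of 8 is {8}
Step 5: find(6) -> no change; set of 6 is {6}
Step 6: union(7, 8) -> merged; set of 7 now {2, 7, 8}
Step 7: find(1) -> no change; set of 1 is {1, 4}
Step 8: union(6, 3) -> merged; set of 6 now {3, 6}
Step 9: union(3, 4) -> merged; set of 3 now {1, 3, 4, 6}
Set of 3: {1, 3, 4, 6}; 8 is not a member.

Answer: no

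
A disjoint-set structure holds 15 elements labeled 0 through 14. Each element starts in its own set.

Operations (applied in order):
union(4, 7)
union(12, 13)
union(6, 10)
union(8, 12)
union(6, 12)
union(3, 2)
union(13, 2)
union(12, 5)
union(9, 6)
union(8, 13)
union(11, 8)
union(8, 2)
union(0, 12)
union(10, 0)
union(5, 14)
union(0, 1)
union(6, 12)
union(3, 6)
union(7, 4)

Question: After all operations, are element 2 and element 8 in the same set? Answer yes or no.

Step 1: union(4, 7) -> merged; set of 4 now {4, 7}
Step 2: union(12, 13) -> merged; set of 12 now {12, 13}
Step 3: union(6, 10) -> merged; set of 6 now {6, 10}
Step 4: union(8, 12) -> merged; set of 8 now {8, 12, 13}
Step 5: union(6, 12) -> merged; set of 6 now {6, 8, 10, 12, 13}
Step 6: union(3, 2) -> merged; set of 3 now {2, 3}
Step 7: union(13, 2) -> merged; set of 13 now {2, 3, 6, 8, 10, 12, 13}
Step 8: union(12, 5) -> merged; set of 12 now {2, 3, 5, 6, 8, 10, 12, 13}
Step 9: union(9, 6) -> merged; set of 9 now {2, 3, 5, 6, 8, 9, 10, 12, 13}
Step 10: union(8, 13) -> already same set; set of 8 now {2, 3, 5, 6, 8, 9, 10, 12, 13}
Step 11: union(11, 8) -> merged; set of 11 now {2, 3, 5, 6, 8, 9, 10, 11, 12, 13}
Step 12: union(8, 2) -> already same set; set of 8 now {2, 3, 5, 6, 8, 9, 10, 11, 12, 13}
Step 13: union(0, 12) -> merged; set of 0 now {0, 2, 3, 5, 6, 8, 9, 10, 11, 12, 13}
Step 14: union(10, 0) -> already same set; set of 10 now {0, 2, 3, 5, 6, 8, 9, 10, 11, 12, 13}
Step 15: union(5, 14) -> merged; set of 5 now {0, 2, 3, 5, 6, 8, 9, 10, 11, 12, 13, 14}
Step 16: union(0, 1) -> merged; set of 0 now {0, 1, 2, 3, 5, 6, 8, 9, 10, 11, 12, 13, 14}
Step 17: union(6, 12) -> already same set; set of 6 now {0, 1, 2, 3, 5, 6, 8, 9, 10, 11, 12, 13, 14}
Step 18: union(3, 6) -> already same set; set of 3 now {0, 1, 2, 3, 5, 6, 8, 9, 10, 11, 12, 13, 14}
Step 19: union(7, 4) -> already same set; set of 7 now {4, 7}
Set of 2: {0, 1, 2, 3, 5, 6, 8, 9, 10, 11, 12, 13, 14}; 8 is a member.

Answer: yes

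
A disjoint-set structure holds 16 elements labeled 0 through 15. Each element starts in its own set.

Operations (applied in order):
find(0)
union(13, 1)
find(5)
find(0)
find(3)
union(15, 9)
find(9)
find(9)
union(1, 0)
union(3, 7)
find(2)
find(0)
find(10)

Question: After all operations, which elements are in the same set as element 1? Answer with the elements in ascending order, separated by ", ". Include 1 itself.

Step 1: find(0) -> no change; set of 0 is {0}
Step 2: union(13, 1) -> merged; set of 13 now {1, 13}
Step 3: find(5) -> no change; set of 5 is {5}
Step 4: find(0) -> no change; set of 0 is {0}
Step 5: find(3) -> no change; set of 3 is {3}
Step 6: union(15, 9) -> merged; set of 15 now {9, 15}
Step 7: find(9) -> no change; set of 9 is {9, 15}
Step 8: find(9) -> no change; set of 9 is {9, 15}
Step 9: union(1, 0) -> merged; set of 1 now {0, 1, 13}
Step 10: union(3, 7) -> merged; set of 3 now {3, 7}
Step 11: find(2) -> no change; set of 2 is {2}
Step 12: find(0) -> no change; set of 0 is {0, 1, 13}
Step 13: find(10) -> no change; set of 10 is {10}
Component of 1: {0, 1, 13}

Answer: 0, 1, 13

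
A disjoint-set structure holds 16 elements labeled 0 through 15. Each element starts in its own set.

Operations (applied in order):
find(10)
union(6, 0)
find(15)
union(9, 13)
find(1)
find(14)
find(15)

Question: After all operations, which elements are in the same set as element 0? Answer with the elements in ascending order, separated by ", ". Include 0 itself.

Answer: 0, 6

Derivation:
Step 1: find(10) -> no change; set of 10 is {10}
Step 2: union(6, 0) -> merged; set of 6 now {0, 6}
Step 3: find(15) -> no change; set of 15 is {15}
Step 4: union(9, 13) -> merged; set of 9 now {9, 13}
Step 5: find(1) -> no change; set of 1 is {1}
Step 6: find(14) -> no change; set of 14 is {14}
Step 7: find(15) -> no change; set of 15 is {15}
Component of 0: {0, 6}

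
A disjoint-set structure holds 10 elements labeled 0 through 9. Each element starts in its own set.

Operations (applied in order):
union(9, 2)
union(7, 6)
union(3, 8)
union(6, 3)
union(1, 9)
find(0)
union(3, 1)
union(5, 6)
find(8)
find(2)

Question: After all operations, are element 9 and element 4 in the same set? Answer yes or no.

Answer: no

Derivation:
Step 1: union(9, 2) -> merged; set of 9 now {2, 9}
Step 2: union(7, 6) -> merged; set of 7 now {6, 7}
Step 3: union(3, 8) -> merged; set of 3 now {3, 8}
Step 4: union(6, 3) -> merged; set of 6 now {3, 6, 7, 8}
Step 5: union(1, 9) -> merged; set of 1 now {1, 2, 9}
Step 6: find(0) -> no change; set of 0 is {0}
Step 7: union(3, 1) -> merged; set of 3 now {1, 2, 3, 6, 7, 8, 9}
Step 8: union(5, 6) -> merged; set of 5 now {1, 2, 3, 5, 6, 7, 8, 9}
Step 9: find(8) -> no change; set of 8 is {1, 2, 3, 5, 6, 7, 8, 9}
Step 10: find(2) -> no change; set of 2 is {1, 2, 3, 5, 6, 7, 8, 9}
Set of 9: {1, 2, 3, 5, 6, 7, 8, 9}; 4 is not a member.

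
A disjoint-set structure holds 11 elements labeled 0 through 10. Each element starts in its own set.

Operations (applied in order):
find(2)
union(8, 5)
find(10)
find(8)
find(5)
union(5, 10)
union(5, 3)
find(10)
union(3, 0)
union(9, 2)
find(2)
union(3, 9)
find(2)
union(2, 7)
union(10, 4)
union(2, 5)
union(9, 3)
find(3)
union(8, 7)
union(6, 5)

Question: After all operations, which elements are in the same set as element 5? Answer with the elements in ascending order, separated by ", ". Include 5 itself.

Answer: 0, 2, 3, 4, 5, 6, 7, 8, 9, 10

Derivation:
Step 1: find(2) -> no change; set of 2 is {2}
Step 2: union(8, 5) -> merged; set of 8 now {5, 8}
Step 3: find(10) -> no change; set of 10 is {10}
Step 4: find(8) -> no change; set of 8 is {5, 8}
Step 5: find(5) -> no change; set of 5 is {5, 8}
Step 6: union(5, 10) -> merged; set of 5 now {5, 8, 10}
Step 7: union(5, 3) -> merged; set of 5 now {3, 5, 8, 10}
Step 8: find(10) -> no change; set of 10 is {3, 5, 8, 10}
Step 9: union(3, 0) -> merged; set of 3 now {0, 3, 5, 8, 10}
Step 10: union(9, 2) -> merged; set of 9 now {2, 9}
Step 11: find(2) -> no change; set of 2 is {2, 9}
Step 12: union(3, 9) -> merged; set of 3 now {0, 2, 3, 5, 8, 9, 10}
Step 13: find(2) -> no change; set of 2 is {0, 2, 3, 5, 8, 9, 10}
Step 14: union(2, 7) -> merged; set of 2 now {0, 2, 3, 5, 7, 8, 9, 10}
Step 15: union(10, 4) -> merged; set of 10 now {0, 2, 3, 4, 5, 7, 8, 9, 10}
Step 16: union(2, 5) -> already same set; set of 2 now {0, 2, 3, 4, 5, 7, 8, 9, 10}
Step 17: union(9, 3) -> already same set; set of 9 now {0, 2, 3, 4, 5, 7, 8, 9, 10}
Step 18: find(3) -> no change; set of 3 is {0, 2, 3, 4, 5, 7, 8, 9, 10}
Step 19: union(8, 7) -> already same set; set of 8 now {0, 2, 3, 4, 5, 7, 8, 9, 10}
Step 20: union(6, 5) -> merged; set of 6 now {0, 2, 3, 4, 5, 6, 7, 8, 9, 10}
Component of 5: {0, 2, 3, 4, 5, 6, 7, 8, 9, 10}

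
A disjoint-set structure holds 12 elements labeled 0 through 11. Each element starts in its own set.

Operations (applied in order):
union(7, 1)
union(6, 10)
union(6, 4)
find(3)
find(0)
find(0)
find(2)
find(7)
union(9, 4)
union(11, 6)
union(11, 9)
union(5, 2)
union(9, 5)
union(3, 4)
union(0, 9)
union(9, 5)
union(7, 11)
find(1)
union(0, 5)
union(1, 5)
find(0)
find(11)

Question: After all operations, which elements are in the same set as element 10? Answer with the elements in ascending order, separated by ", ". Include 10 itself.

Answer: 0, 1, 2, 3, 4, 5, 6, 7, 9, 10, 11

Derivation:
Step 1: union(7, 1) -> merged; set of 7 now {1, 7}
Step 2: union(6, 10) -> merged; set of 6 now {6, 10}
Step 3: union(6, 4) -> merged; set of 6 now {4, 6, 10}
Step 4: find(3) -> no change; set of 3 is {3}
Step 5: find(0) -> no change; set of 0 is {0}
Step 6: find(0) -> no change; set of 0 is {0}
Step 7: find(2) -> no change; set of 2 is {2}
Step 8: find(7) -> no change; set of 7 is {1, 7}
Step 9: union(9, 4) -> merged; set of 9 now {4, 6, 9, 10}
Step 10: union(11, 6) -> merged; set of 11 now {4, 6, 9, 10, 11}
Step 11: union(11, 9) -> already same set; set of 11 now {4, 6, 9, 10, 11}
Step 12: union(5, 2) -> merged; set of 5 now {2, 5}
Step 13: union(9, 5) -> merged; set of 9 now {2, 4, 5, 6, 9, 10, 11}
Step 14: union(3, 4) -> merged; set of 3 now {2, 3, 4, 5, 6, 9, 10, 11}
Step 15: union(0, 9) -> merged; set of 0 now {0, 2, 3, 4, 5, 6, 9, 10, 11}
Step 16: union(9, 5) -> already same set; set of 9 now {0, 2, 3, 4, 5, 6, 9, 10, 11}
Step 17: union(7, 11) -> merged; set of 7 now {0, 1, 2, 3, 4, 5, 6, 7, 9, 10, 11}
Step 18: find(1) -> no change; set of 1 is {0, 1, 2, 3, 4, 5, 6, 7, 9, 10, 11}
Step 19: union(0, 5) -> already same set; set of 0 now {0, 1, 2, 3, 4, 5, 6, 7, 9, 10, 11}
Step 20: union(1, 5) -> already same set; set of 1 now {0, 1, 2, 3, 4, 5, 6, 7, 9, 10, 11}
Step 21: find(0) -> no change; set of 0 is {0, 1, 2, 3, 4, 5, 6, 7, 9, 10, 11}
Step 22: find(11) -> no change; set of 11 is {0, 1, 2, 3, 4, 5, 6, 7, 9, 10, 11}
Component of 10: {0, 1, 2, 3, 4, 5, 6, 7, 9, 10, 11}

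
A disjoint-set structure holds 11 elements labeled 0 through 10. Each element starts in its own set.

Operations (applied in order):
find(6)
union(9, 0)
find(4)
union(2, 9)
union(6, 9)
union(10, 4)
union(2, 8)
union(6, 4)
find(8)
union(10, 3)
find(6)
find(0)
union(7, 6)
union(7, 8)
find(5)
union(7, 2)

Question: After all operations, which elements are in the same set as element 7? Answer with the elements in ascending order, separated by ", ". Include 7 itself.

Answer: 0, 2, 3, 4, 6, 7, 8, 9, 10

Derivation:
Step 1: find(6) -> no change; set of 6 is {6}
Step 2: union(9, 0) -> merged; set of 9 now {0, 9}
Step 3: find(4) -> no change; set of 4 is {4}
Step 4: union(2, 9) -> merged; set of 2 now {0, 2, 9}
Step 5: union(6, 9) -> merged; set of 6 now {0, 2, 6, 9}
Step 6: union(10, 4) -> merged; set of 10 now {4, 10}
Step 7: union(2, 8) -> merged; set of 2 now {0, 2, 6, 8, 9}
Step 8: union(6, 4) -> merged; set of 6 now {0, 2, 4, 6, 8, 9, 10}
Step 9: find(8) -> no change; set of 8 is {0, 2, 4, 6, 8, 9, 10}
Step 10: union(10, 3) -> merged; set of 10 now {0, 2, 3, 4, 6, 8, 9, 10}
Step 11: find(6) -> no change; set of 6 is {0, 2, 3, 4, 6, 8, 9, 10}
Step 12: find(0) -> no change; set of 0 is {0, 2, 3, 4, 6, 8, 9, 10}
Step 13: union(7, 6) -> merged; set of 7 now {0, 2, 3, 4, 6, 7, 8, 9, 10}
Step 14: union(7, 8) -> already same set; set of 7 now {0, 2, 3, 4, 6, 7, 8, 9, 10}
Step 15: find(5) -> no change; set of 5 is {5}
Step 16: union(7, 2) -> already same set; set of 7 now {0, 2, 3, 4, 6, 7, 8, 9, 10}
Component of 7: {0, 2, 3, 4, 6, 7, 8, 9, 10}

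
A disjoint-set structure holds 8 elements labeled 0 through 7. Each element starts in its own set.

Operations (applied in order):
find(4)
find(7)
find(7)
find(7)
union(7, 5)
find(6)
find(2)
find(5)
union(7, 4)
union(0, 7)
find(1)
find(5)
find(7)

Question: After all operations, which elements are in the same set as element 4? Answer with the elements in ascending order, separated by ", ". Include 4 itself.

Step 1: find(4) -> no change; set of 4 is {4}
Step 2: find(7) -> no change; set of 7 is {7}
Step 3: find(7) -> no change; set of 7 is {7}
Step 4: find(7) -> no change; set of 7 is {7}
Step 5: union(7, 5) -> merged; set of 7 now {5, 7}
Step 6: find(6) -> no change; set of 6 is {6}
Step 7: find(2) -> no change; set of 2 is {2}
Step 8: find(5) -> no change; set of 5 is {5, 7}
Step 9: union(7, 4) -> merged; set of 7 now {4, 5, 7}
Step 10: union(0, 7) -> merged; set of 0 now {0, 4, 5, 7}
Step 11: find(1) -> no change; set of 1 is {1}
Step 12: find(5) -> no change; set of 5 is {0, 4, 5, 7}
Step 13: find(7) -> no change; set of 7 is {0, 4, 5, 7}
Component of 4: {0, 4, 5, 7}

Answer: 0, 4, 5, 7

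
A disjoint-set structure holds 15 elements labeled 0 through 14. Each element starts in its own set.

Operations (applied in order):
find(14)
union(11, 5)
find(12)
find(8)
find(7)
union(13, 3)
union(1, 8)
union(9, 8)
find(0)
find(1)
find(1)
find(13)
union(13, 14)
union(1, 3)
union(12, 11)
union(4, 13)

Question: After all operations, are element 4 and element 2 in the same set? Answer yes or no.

Answer: no

Derivation:
Step 1: find(14) -> no change; set of 14 is {14}
Step 2: union(11, 5) -> merged; set of 11 now {5, 11}
Step 3: find(12) -> no change; set of 12 is {12}
Step 4: find(8) -> no change; set of 8 is {8}
Step 5: find(7) -> no change; set of 7 is {7}
Step 6: union(13, 3) -> merged; set of 13 now {3, 13}
Step 7: union(1, 8) -> merged; set of 1 now {1, 8}
Step 8: union(9, 8) -> merged; set of 9 now {1, 8, 9}
Step 9: find(0) -> no change; set of 0 is {0}
Step 10: find(1) -> no change; set of 1 is {1, 8, 9}
Step 11: find(1) -> no change; set of 1 is {1, 8, 9}
Step 12: find(13) -> no change; set of 13 is {3, 13}
Step 13: union(13, 14) -> merged; set of 13 now {3, 13, 14}
Step 14: union(1, 3) -> merged; set of 1 now {1, 3, 8, 9, 13, 14}
Step 15: union(12, 11) -> merged; set of 12 now {5, 11, 12}
Step 16: union(4, 13) -> merged; set of 4 now {1, 3, 4, 8, 9, 13, 14}
Set of 4: {1, 3, 4, 8, 9, 13, 14}; 2 is not a member.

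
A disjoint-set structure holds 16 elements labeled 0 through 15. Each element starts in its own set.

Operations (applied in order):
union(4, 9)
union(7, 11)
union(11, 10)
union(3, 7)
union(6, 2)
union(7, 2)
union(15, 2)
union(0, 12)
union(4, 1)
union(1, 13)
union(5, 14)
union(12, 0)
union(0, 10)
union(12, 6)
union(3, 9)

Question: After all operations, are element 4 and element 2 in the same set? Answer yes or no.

Step 1: union(4, 9) -> merged; set of 4 now {4, 9}
Step 2: union(7, 11) -> merged; set of 7 now {7, 11}
Step 3: union(11, 10) -> merged; set of 11 now {7, 10, 11}
Step 4: union(3, 7) -> merged; set of 3 now {3, 7, 10, 11}
Step 5: union(6, 2) -> merged; set of 6 now {2, 6}
Step 6: union(7, 2) -> merged; set of 7 now {2, 3, 6, 7, 10, 11}
Step 7: union(15, 2) -> merged; set of 15 now {2, 3, 6, 7, 10, 11, 15}
Step 8: union(0, 12) -> merged; set of 0 now {0, 12}
Step 9: union(4, 1) -> merged; set of 4 now {1, 4, 9}
Step 10: union(1, 13) -> merged; set of 1 now {1, 4, 9, 13}
Step 11: union(5, 14) -> merged; set of 5 now {5, 14}
Step 12: union(12, 0) -> already same set; set of 12 now {0, 12}
Step 13: union(0, 10) -> merged; set of 0 now {0, 2, 3, 6, 7, 10, 11, 12, 15}
Step 14: union(12, 6) -> already same set; set of 12 now {0, 2, 3, 6, 7, 10, 11, 12, 15}
Step 15: union(3, 9) -> merged; set of 3 now {0, 1, 2, 3, 4, 6, 7, 9, 10, 11, 12, 13, 15}
Set of 4: {0, 1, 2, 3, 4, 6, 7, 9, 10, 11, 12, 13, 15}; 2 is a member.

Answer: yes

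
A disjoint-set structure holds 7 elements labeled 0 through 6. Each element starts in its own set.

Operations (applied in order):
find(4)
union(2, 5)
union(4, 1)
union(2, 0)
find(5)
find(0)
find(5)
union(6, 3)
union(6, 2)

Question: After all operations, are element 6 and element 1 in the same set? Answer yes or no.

Step 1: find(4) -> no change; set of 4 is {4}
Step 2: union(2, 5) -> merged; set of 2 now {2, 5}
Step 3: union(4, 1) -> merged; set of 4 now {1, 4}
Step 4: union(2, 0) -> merged; set of 2 now {0, 2, 5}
Step 5: find(5) -> no change; set of 5 is {0, 2, 5}
Step 6: find(0) -> no change; set of 0 is {0, 2, 5}
Step 7: find(5) -> no change; set of 5 is {0, 2, 5}
Step 8: union(6, 3) -> merged; set of 6 now {3, 6}
Step 9: union(6, 2) -> merged; set of 6 now {0, 2, 3, 5, 6}
Set of 6: {0, 2, 3, 5, 6}; 1 is not a member.

Answer: no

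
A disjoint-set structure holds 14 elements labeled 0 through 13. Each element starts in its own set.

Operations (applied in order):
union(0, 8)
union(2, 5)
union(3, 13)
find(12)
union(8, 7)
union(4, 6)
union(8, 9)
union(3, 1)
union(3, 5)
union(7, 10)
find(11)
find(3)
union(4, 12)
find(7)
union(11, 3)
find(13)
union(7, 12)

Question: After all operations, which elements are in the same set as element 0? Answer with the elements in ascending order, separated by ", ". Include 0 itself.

Step 1: union(0, 8) -> merged; set of 0 now {0, 8}
Step 2: union(2, 5) -> merged; set of 2 now {2, 5}
Step 3: union(3, 13) -> merged; set of 3 now {3, 13}
Step 4: find(12) -> no change; set of 12 is {12}
Step 5: union(8, 7) -> merged; set of 8 now {0, 7, 8}
Step 6: union(4, 6) -> merged; set of 4 now {4, 6}
Step 7: union(8, 9) -> merged; set of 8 now {0, 7, 8, 9}
Step 8: union(3, 1) -> merged; set of 3 now {1, 3, 13}
Step 9: union(3, 5) -> merged; set of 3 now {1, 2, 3, 5, 13}
Step 10: union(7, 10) -> merged; set of 7 now {0, 7, 8, 9, 10}
Step 11: find(11) -> no change; set of 11 is {11}
Step 12: find(3) -> no change; set of 3 is {1, 2, 3, 5, 13}
Step 13: union(4, 12) -> merged; set of 4 now {4, 6, 12}
Step 14: find(7) -> no change; set of 7 is {0, 7, 8, 9, 10}
Step 15: union(11, 3) -> merged; set of 11 now {1, 2, 3, 5, 11, 13}
Step 16: find(13) -> no change; set of 13 is {1, 2, 3, 5, 11, 13}
Step 17: union(7, 12) -> merged; set of 7 now {0, 4, 6, 7, 8, 9, 10, 12}
Component of 0: {0, 4, 6, 7, 8, 9, 10, 12}

Answer: 0, 4, 6, 7, 8, 9, 10, 12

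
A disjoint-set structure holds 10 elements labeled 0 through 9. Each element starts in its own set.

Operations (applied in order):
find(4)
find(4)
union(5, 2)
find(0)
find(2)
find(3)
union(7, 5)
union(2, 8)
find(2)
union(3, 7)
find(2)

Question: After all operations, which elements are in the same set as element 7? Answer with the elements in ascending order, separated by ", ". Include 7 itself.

Step 1: find(4) -> no change; set of 4 is {4}
Step 2: find(4) -> no change; set of 4 is {4}
Step 3: union(5, 2) -> merged; set of 5 now {2, 5}
Step 4: find(0) -> no change; set of 0 is {0}
Step 5: find(2) -> no change; set of 2 is {2, 5}
Step 6: find(3) -> no change; set of 3 is {3}
Step 7: union(7, 5) -> merged; set of 7 now {2, 5, 7}
Step 8: union(2, 8) -> merged; set of 2 now {2, 5, 7, 8}
Step 9: find(2) -> no change; set of 2 is {2, 5, 7, 8}
Step 10: union(3, 7) -> merged; set of 3 now {2, 3, 5, 7, 8}
Step 11: find(2) -> no change; set of 2 is {2, 3, 5, 7, 8}
Component of 7: {2, 3, 5, 7, 8}

Answer: 2, 3, 5, 7, 8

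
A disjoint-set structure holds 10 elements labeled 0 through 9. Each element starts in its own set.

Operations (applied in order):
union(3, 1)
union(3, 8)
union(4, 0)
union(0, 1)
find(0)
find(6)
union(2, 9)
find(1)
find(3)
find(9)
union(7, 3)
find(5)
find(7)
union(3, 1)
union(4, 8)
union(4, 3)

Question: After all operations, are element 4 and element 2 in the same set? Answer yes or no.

Answer: no

Derivation:
Step 1: union(3, 1) -> merged; set of 3 now {1, 3}
Step 2: union(3, 8) -> merged; set of 3 now {1, 3, 8}
Step 3: union(4, 0) -> merged; set of 4 now {0, 4}
Step 4: union(0, 1) -> merged; set of 0 now {0, 1, 3, 4, 8}
Step 5: find(0) -> no change; set of 0 is {0, 1, 3, 4, 8}
Step 6: find(6) -> no change; set of 6 is {6}
Step 7: union(2, 9) -> merged; set of 2 now {2, 9}
Step 8: find(1) -> no change; set of 1 is {0, 1, 3, 4, 8}
Step 9: find(3) -> no change; set of 3 is {0, 1, 3, 4, 8}
Step 10: find(9) -> no change; set of 9 is {2, 9}
Step 11: union(7, 3) -> merged; set of 7 now {0, 1, 3, 4, 7, 8}
Step 12: find(5) -> no change; set of 5 is {5}
Step 13: find(7) -> no change; set of 7 is {0, 1, 3, 4, 7, 8}
Step 14: union(3, 1) -> already same set; set of 3 now {0, 1, 3, 4, 7, 8}
Step 15: union(4, 8) -> already same set; set of 4 now {0, 1, 3, 4, 7, 8}
Step 16: union(4, 3) -> already same set; set of 4 now {0, 1, 3, 4, 7, 8}
Set of 4: {0, 1, 3, 4, 7, 8}; 2 is not a member.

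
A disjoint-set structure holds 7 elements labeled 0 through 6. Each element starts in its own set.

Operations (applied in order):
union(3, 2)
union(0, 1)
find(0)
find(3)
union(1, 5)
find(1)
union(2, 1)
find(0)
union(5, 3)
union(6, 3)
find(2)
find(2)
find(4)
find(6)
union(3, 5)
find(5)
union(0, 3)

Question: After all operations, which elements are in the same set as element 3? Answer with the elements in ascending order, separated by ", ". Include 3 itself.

Answer: 0, 1, 2, 3, 5, 6

Derivation:
Step 1: union(3, 2) -> merged; set of 3 now {2, 3}
Step 2: union(0, 1) -> merged; set of 0 now {0, 1}
Step 3: find(0) -> no change; set of 0 is {0, 1}
Step 4: find(3) -> no change; set of 3 is {2, 3}
Step 5: union(1, 5) -> merged; set of 1 now {0, 1, 5}
Step 6: find(1) -> no change; set of 1 is {0, 1, 5}
Step 7: union(2, 1) -> merged; set of 2 now {0, 1, 2, 3, 5}
Step 8: find(0) -> no change; set of 0 is {0, 1, 2, 3, 5}
Step 9: union(5, 3) -> already same set; set of 5 now {0, 1, 2, 3, 5}
Step 10: union(6, 3) -> merged; set of 6 now {0, 1, 2, 3, 5, 6}
Step 11: find(2) -> no change; set of 2 is {0, 1, 2, 3, 5, 6}
Step 12: find(2) -> no change; set of 2 is {0, 1, 2, 3, 5, 6}
Step 13: find(4) -> no change; set of 4 is {4}
Step 14: find(6) -> no change; set of 6 is {0, 1, 2, 3, 5, 6}
Step 15: union(3, 5) -> already same set; set of 3 now {0, 1, 2, 3, 5, 6}
Step 16: find(5) -> no change; set of 5 is {0, 1, 2, 3, 5, 6}
Step 17: union(0, 3) -> already same set; set of 0 now {0, 1, 2, 3, 5, 6}
Component of 3: {0, 1, 2, 3, 5, 6}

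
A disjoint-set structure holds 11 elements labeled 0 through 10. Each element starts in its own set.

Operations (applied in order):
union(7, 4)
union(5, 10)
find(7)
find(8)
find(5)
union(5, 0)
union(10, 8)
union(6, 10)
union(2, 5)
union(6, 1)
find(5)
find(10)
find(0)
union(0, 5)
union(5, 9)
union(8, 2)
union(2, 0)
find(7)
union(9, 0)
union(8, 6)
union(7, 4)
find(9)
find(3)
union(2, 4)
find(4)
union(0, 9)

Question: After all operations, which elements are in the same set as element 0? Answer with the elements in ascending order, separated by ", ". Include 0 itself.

Step 1: union(7, 4) -> merged; set of 7 now {4, 7}
Step 2: union(5, 10) -> merged; set of 5 now {5, 10}
Step 3: find(7) -> no change; set of 7 is {4, 7}
Step 4: find(8) -> no change; set of 8 is {8}
Step 5: find(5) -> no change; set of 5 is {5, 10}
Step 6: union(5, 0) -> merged; set of 5 now {0, 5, 10}
Step 7: union(10, 8) -> merged; set of 10 now {0, 5, 8, 10}
Step 8: union(6, 10) -> merged; set of 6 now {0, 5, 6, 8, 10}
Step 9: union(2, 5) -> merged; set of 2 now {0, 2, 5, 6, 8, 10}
Step 10: union(6, 1) -> merged; set of 6 now {0, 1, 2, 5, 6, 8, 10}
Step 11: find(5) -> no change; set of 5 is {0, 1, 2, 5, 6, 8, 10}
Step 12: find(10) -> no change; set of 10 is {0, 1, 2, 5, 6, 8, 10}
Step 13: find(0) -> no change; set of 0 is {0, 1, 2, 5, 6, 8, 10}
Step 14: union(0, 5) -> already same set; set of 0 now {0, 1, 2, 5, 6, 8, 10}
Step 15: union(5, 9) -> merged; set of 5 now {0, 1, 2, 5, 6, 8, 9, 10}
Step 16: union(8, 2) -> already same set; set of 8 now {0, 1, 2, 5, 6, 8, 9, 10}
Step 17: union(2, 0) -> already same set; set of 2 now {0, 1, 2, 5, 6, 8, 9, 10}
Step 18: find(7) -> no change; set of 7 is {4, 7}
Step 19: union(9, 0) -> already same set; set of 9 now {0, 1, 2, 5, 6, 8, 9, 10}
Step 20: union(8, 6) -> already same set; set of 8 now {0, 1, 2, 5, 6, 8, 9, 10}
Step 21: union(7, 4) -> already same set; set of 7 now {4, 7}
Step 22: find(9) -> no change; set of 9 is {0, 1, 2, 5, 6, 8, 9, 10}
Step 23: find(3) -> no change; set of 3 is {3}
Step 24: union(2, 4) -> merged; set of 2 now {0, 1, 2, 4, 5, 6, 7, 8, 9, 10}
Step 25: find(4) -> no change; set of 4 is {0, 1, 2, 4, 5, 6, 7, 8, 9, 10}
Step 26: union(0, 9) -> already same set; set of 0 now {0, 1, 2, 4, 5, 6, 7, 8, 9, 10}
Component of 0: {0, 1, 2, 4, 5, 6, 7, 8, 9, 10}

Answer: 0, 1, 2, 4, 5, 6, 7, 8, 9, 10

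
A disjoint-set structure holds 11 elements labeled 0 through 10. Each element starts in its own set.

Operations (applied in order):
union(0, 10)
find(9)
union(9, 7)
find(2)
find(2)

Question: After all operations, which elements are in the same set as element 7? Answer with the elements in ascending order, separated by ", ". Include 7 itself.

Step 1: union(0, 10) -> merged; set of 0 now {0, 10}
Step 2: find(9) -> no change; set of 9 is {9}
Step 3: union(9, 7) -> merged; set of 9 now {7, 9}
Step 4: find(2) -> no change; set of 2 is {2}
Step 5: find(2) -> no change; set of 2 is {2}
Component of 7: {7, 9}

Answer: 7, 9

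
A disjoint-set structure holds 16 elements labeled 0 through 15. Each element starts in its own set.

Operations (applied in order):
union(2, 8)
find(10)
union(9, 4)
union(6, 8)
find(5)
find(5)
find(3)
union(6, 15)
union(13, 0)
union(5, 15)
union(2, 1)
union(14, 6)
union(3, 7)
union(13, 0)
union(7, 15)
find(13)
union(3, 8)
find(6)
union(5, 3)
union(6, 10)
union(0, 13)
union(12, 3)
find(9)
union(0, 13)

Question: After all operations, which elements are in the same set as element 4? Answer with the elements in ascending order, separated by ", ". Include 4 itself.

Step 1: union(2, 8) -> merged; set of 2 now {2, 8}
Step 2: find(10) -> no change; set of 10 is {10}
Step 3: union(9, 4) -> merged; set of 9 now {4, 9}
Step 4: union(6, 8) -> merged; set of 6 now {2, 6, 8}
Step 5: find(5) -> no change; set of 5 is {5}
Step 6: find(5) -> no change; set of 5 is {5}
Step 7: find(3) -> no change; set of 3 is {3}
Step 8: union(6, 15) -> merged; set of 6 now {2, 6, 8, 15}
Step 9: union(13, 0) -> merged; set of 13 now {0, 13}
Step 10: union(5, 15) -> merged; set of 5 now {2, 5, 6, 8, 15}
Step 11: union(2, 1) -> merged; set of 2 now {1, 2, 5, 6, 8, 15}
Step 12: union(14, 6) -> merged; set of 14 now {1, 2, 5, 6, 8, 14, 15}
Step 13: union(3, 7) -> merged; set of 3 now {3, 7}
Step 14: union(13, 0) -> already same set; set of 13 now {0, 13}
Step 15: union(7, 15) -> merged; set of 7 now {1, 2, 3, 5, 6, 7, 8, 14, 15}
Step 16: find(13) -> no change; set of 13 is {0, 13}
Step 17: union(3, 8) -> already same set; set of 3 now {1, 2, 3, 5, 6, 7, 8, 14, 15}
Step 18: find(6) -> no change; set of 6 is {1, 2, 3, 5, 6, 7, 8, 14, 15}
Step 19: union(5, 3) -> already same set; set of 5 now {1, 2, 3, 5, 6, 7, 8, 14, 15}
Step 20: union(6, 10) -> merged; set of 6 now {1, 2, 3, 5, 6, 7, 8, 10, 14, 15}
Step 21: union(0, 13) -> already same set; set of 0 now {0, 13}
Step 22: union(12, 3) -> merged; set of 12 now {1, 2, 3, 5, 6, 7, 8, 10, 12, 14, 15}
Step 23: find(9) -> no change; set of 9 is {4, 9}
Step 24: union(0, 13) -> already same set; set of 0 now {0, 13}
Component of 4: {4, 9}

Answer: 4, 9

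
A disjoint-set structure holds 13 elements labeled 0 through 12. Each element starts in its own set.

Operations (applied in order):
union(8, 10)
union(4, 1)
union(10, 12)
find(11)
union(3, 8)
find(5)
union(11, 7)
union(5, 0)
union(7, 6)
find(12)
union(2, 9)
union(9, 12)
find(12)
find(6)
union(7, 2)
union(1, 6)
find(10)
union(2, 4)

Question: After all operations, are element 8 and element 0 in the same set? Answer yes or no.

Answer: no

Derivation:
Step 1: union(8, 10) -> merged; set of 8 now {8, 10}
Step 2: union(4, 1) -> merged; set of 4 now {1, 4}
Step 3: union(10, 12) -> merged; set of 10 now {8, 10, 12}
Step 4: find(11) -> no change; set of 11 is {11}
Step 5: union(3, 8) -> merged; set of 3 now {3, 8, 10, 12}
Step 6: find(5) -> no change; set of 5 is {5}
Step 7: union(11, 7) -> merged; set of 11 now {7, 11}
Step 8: union(5, 0) -> merged; set of 5 now {0, 5}
Step 9: union(7, 6) -> merged; set of 7 now {6, 7, 11}
Step 10: find(12) -> no change; set of 12 is {3, 8, 10, 12}
Step 11: union(2, 9) -> merged; set of 2 now {2, 9}
Step 12: union(9, 12) -> merged; set of 9 now {2, 3, 8, 9, 10, 12}
Step 13: find(12) -> no change; set of 12 is {2, 3, 8, 9, 10, 12}
Step 14: find(6) -> no change; set of 6 is {6, 7, 11}
Step 15: union(7, 2) -> merged; set of 7 now {2, 3, 6, 7, 8, 9, 10, 11, 12}
Step 16: union(1, 6) -> merged; set of 1 now {1, 2, 3, 4, 6, 7, 8, 9, 10, 11, 12}
Step 17: find(10) -> no change; set of 10 is {1, 2, 3, 4, 6, 7, 8, 9, 10, 11, 12}
Step 18: union(2, 4) -> already same set; set of 2 now {1, 2, 3, 4, 6, 7, 8, 9, 10, 11, 12}
Set of 8: {1, 2, 3, 4, 6, 7, 8, 9, 10, 11, 12}; 0 is not a member.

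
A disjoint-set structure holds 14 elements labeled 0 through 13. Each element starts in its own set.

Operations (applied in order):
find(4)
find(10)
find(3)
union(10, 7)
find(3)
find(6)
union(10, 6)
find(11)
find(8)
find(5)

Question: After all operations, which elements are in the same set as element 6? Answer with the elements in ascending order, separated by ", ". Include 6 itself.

Step 1: find(4) -> no change; set of 4 is {4}
Step 2: find(10) -> no change; set of 10 is {10}
Step 3: find(3) -> no change; set of 3 is {3}
Step 4: union(10, 7) -> merged; set of 10 now {7, 10}
Step 5: find(3) -> no change; set of 3 is {3}
Step 6: find(6) -> no change; set of 6 is {6}
Step 7: union(10, 6) -> merged; set of 10 now {6, 7, 10}
Step 8: find(11) -> no change; set of 11 is {11}
Step 9: find(8) -> no change; set of 8 is {8}
Step 10: find(5) -> no change; set of 5 is {5}
Component of 6: {6, 7, 10}

Answer: 6, 7, 10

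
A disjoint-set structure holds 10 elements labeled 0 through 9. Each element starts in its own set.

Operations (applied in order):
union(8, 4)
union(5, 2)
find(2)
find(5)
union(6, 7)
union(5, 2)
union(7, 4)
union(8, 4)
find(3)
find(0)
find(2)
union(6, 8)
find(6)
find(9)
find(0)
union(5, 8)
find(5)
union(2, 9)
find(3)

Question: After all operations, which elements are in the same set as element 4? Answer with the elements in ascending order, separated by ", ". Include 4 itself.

Step 1: union(8, 4) -> merged; set of 8 now {4, 8}
Step 2: union(5, 2) -> merged; set of 5 now {2, 5}
Step 3: find(2) -> no change; set of 2 is {2, 5}
Step 4: find(5) -> no change; set of 5 is {2, 5}
Step 5: union(6, 7) -> merged; set of 6 now {6, 7}
Step 6: union(5, 2) -> already same set; set of 5 now {2, 5}
Step 7: union(7, 4) -> merged; set of 7 now {4, 6, 7, 8}
Step 8: union(8, 4) -> already same set; set of 8 now {4, 6, 7, 8}
Step 9: find(3) -> no change; set of 3 is {3}
Step 10: find(0) -> no change; set of 0 is {0}
Step 11: find(2) -> no change; set of 2 is {2, 5}
Step 12: union(6, 8) -> already same set; set of 6 now {4, 6, 7, 8}
Step 13: find(6) -> no change; set of 6 is {4, 6, 7, 8}
Step 14: find(9) -> no change; set of 9 is {9}
Step 15: find(0) -> no change; set of 0 is {0}
Step 16: union(5, 8) -> merged; set of 5 now {2, 4, 5, 6, 7, 8}
Step 17: find(5) -> no change; set of 5 is {2, 4, 5, 6, 7, 8}
Step 18: union(2, 9) -> merged; set of 2 now {2, 4, 5, 6, 7, 8, 9}
Step 19: find(3) -> no change; set of 3 is {3}
Component of 4: {2, 4, 5, 6, 7, 8, 9}

Answer: 2, 4, 5, 6, 7, 8, 9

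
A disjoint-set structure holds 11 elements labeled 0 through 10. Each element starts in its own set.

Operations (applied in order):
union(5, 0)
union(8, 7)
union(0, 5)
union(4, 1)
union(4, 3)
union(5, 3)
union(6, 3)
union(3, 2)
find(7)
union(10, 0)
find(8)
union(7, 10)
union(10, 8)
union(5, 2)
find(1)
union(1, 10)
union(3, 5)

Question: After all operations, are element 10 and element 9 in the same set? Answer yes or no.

Step 1: union(5, 0) -> merged; set of 5 now {0, 5}
Step 2: union(8, 7) -> merged; set of 8 now {7, 8}
Step 3: union(0, 5) -> already same set; set of 0 now {0, 5}
Step 4: union(4, 1) -> merged; set of 4 now {1, 4}
Step 5: union(4, 3) -> merged; set of 4 now {1, 3, 4}
Step 6: union(5, 3) -> merged; set of 5 now {0, 1, 3, 4, 5}
Step 7: union(6, 3) -> merged; set of 6 now {0, 1, 3, 4, 5, 6}
Step 8: union(3, 2) -> merged; set of 3 now {0, 1, 2, 3, 4, 5, 6}
Step 9: find(7) -> no change; set of 7 is {7, 8}
Step 10: union(10, 0) -> merged; set of 10 now {0, 1, 2, 3, 4, 5, 6, 10}
Step 11: find(8) -> no change; set of 8 is {7, 8}
Step 12: union(7, 10) -> merged; set of 7 now {0, 1, 2, 3, 4, 5, 6, 7, 8, 10}
Step 13: union(10, 8) -> already same set; set of 10 now {0, 1, 2, 3, 4, 5, 6, 7, 8, 10}
Step 14: union(5, 2) -> already same set; set of 5 now {0, 1, 2, 3, 4, 5, 6, 7, 8, 10}
Step 15: find(1) -> no change; set of 1 is {0, 1, 2, 3, 4, 5, 6, 7, 8, 10}
Step 16: union(1, 10) -> already same set; set of 1 now {0, 1, 2, 3, 4, 5, 6, 7, 8, 10}
Step 17: union(3, 5) -> already same set; set of 3 now {0, 1, 2, 3, 4, 5, 6, 7, 8, 10}
Set of 10: {0, 1, 2, 3, 4, 5, 6, 7, 8, 10}; 9 is not a member.

Answer: no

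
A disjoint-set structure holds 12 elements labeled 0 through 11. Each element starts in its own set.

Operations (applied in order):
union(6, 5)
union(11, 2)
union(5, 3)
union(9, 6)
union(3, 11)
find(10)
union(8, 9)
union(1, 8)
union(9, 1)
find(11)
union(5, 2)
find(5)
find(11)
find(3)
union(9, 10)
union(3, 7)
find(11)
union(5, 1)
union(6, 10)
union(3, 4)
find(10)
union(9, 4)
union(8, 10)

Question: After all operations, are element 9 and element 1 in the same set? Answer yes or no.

Step 1: union(6, 5) -> merged; set of 6 now {5, 6}
Step 2: union(11, 2) -> merged; set of 11 now {2, 11}
Step 3: union(5, 3) -> merged; set of 5 now {3, 5, 6}
Step 4: union(9, 6) -> merged; set of 9 now {3, 5, 6, 9}
Step 5: union(3, 11) -> merged; set of 3 now {2, 3, 5, 6, 9, 11}
Step 6: find(10) -> no change; set of 10 is {10}
Step 7: union(8, 9) -> merged; set of 8 now {2, 3, 5, 6, 8, 9, 11}
Step 8: union(1, 8) -> merged; set of 1 now {1, 2, 3, 5, 6, 8, 9, 11}
Step 9: union(9, 1) -> already same set; set of 9 now {1, 2, 3, 5, 6, 8, 9, 11}
Step 10: find(11) -> no change; set of 11 is {1, 2, 3, 5, 6, 8, 9, 11}
Step 11: union(5, 2) -> already same set; set of 5 now {1, 2, 3, 5, 6, 8, 9, 11}
Step 12: find(5) -> no change; set of 5 is {1, 2, 3, 5, 6, 8, 9, 11}
Step 13: find(11) -> no change; set of 11 is {1, 2, 3, 5, 6, 8, 9, 11}
Step 14: find(3) -> no change; set of 3 is {1, 2, 3, 5, 6, 8, 9, 11}
Step 15: union(9, 10) -> merged; set of 9 now {1, 2, 3, 5, 6, 8, 9, 10, 11}
Step 16: union(3, 7) -> merged; set of 3 now {1, 2, 3, 5, 6, 7, 8, 9, 10, 11}
Step 17: find(11) -> no change; set of 11 is {1, 2, 3, 5, 6, 7, 8, 9, 10, 11}
Step 18: union(5, 1) -> already same set; set of 5 now {1, 2, 3, 5, 6, 7, 8, 9, 10, 11}
Step 19: union(6, 10) -> already same set; set of 6 now {1, 2, 3, 5, 6, 7, 8, 9, 10, 11}
Step 20: union(3, 4) -> merged; set of 3 now {1, 2, 3, 4, 5, 6, 7, 8, 9, 10, 11}
Step 21: find(10) -> no change; set of 10 is {1, 2, 3, 4, 5, 6, 7, 8, 9, 10, 11}
Step 22: union(9, 4) -> already same set; set of 9 now {1, 2, 3, 4, 5, 6, 7, 8, 9, 10, 11}
Step 23: union(8, 10) -> already same set; set of 8 now {1, 2, 3, 4, 5, 6, 7, 8, 9, 10, 11}
Set of 9: {1, 2, 3, 4, 5, 6, 7, 8, 9, 10, 11}; 1 is a member.

Answer: yes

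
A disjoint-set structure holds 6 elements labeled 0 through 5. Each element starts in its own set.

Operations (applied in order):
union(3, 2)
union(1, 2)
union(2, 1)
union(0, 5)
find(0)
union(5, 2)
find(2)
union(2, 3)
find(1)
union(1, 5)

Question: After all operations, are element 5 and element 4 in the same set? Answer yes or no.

Answer: no

Derivation:
Step 1: union(3, 2) -> merged; set of 3 now {2, 3}
Step 2: union(1, 2) -> merged; set of 1 now {1, 2, 3}
Step 3: union(2, 1) -> already same set; set of 2 now {1, 2, 3}
Step 4: union(0, 5) -> merged; set of 0 now {0, 5}
Step 5: find(0) -> no change; set of 0 is {0, 5}
Step 6: union(5, 2) -> merged; set of 5 now {0, 1, 2, 3, 5}
Step 7: find(2) -> no change; set of 2 is {0, 1, 2, 3, 5}
Step 8: union(2, 3) -> already same set; set of 2 now {0, 1, 2, 3, 5}
Step 9: find(1) -> no change; set of 1 is {0, 1, 2, 3, 5}
Step 10: union(1, 5) -> already same set; set of 1 now {0, 1, 2, 3, 5}
Set of 5: {0, 1, 2, 3, 5}; 4 is not a member.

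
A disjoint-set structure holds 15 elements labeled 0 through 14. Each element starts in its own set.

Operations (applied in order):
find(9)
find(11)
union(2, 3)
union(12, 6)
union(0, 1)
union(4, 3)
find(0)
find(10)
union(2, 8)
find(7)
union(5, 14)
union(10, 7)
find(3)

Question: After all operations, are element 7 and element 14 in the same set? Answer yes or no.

Answer: no

Derivation:
Step 1: find(9) -> no change; set of 9 is {9}
Step 2: find(11) -> no change; set of 11 is {11}
Step 3: union(2, 3) -> merged; set of 2 now {2, 3}
Step 4: union(12, 6) -> merged; set of 12 now {6, 12}
Step 5: union(0, 1) -> merged; set of 0 now {0, 1}
Step 6: union(4, 3) -> merged; set of 4 now {2, 3, 4}
Step 7: find(0) -> no change; set of 0 is {0, 1}
Step 8: find(10) -> no change; set of 10 is {10}
Step 9: union(2, 8) -> merged; set of 2 now {2, 3, 4, 8}
Step 10: find(7) -> no change; set of 7 is {7}
Step 11: union(5, 14) -> merged; set of 5 now {5, 14}
Step 12: union(10, 7) -> merged; set of 10 now {7, 10}
Step 13: find(3) -> no change; set of 3 is {2, 3, 4, 8}
Set of 7: {7, 10}; 14 is not a member.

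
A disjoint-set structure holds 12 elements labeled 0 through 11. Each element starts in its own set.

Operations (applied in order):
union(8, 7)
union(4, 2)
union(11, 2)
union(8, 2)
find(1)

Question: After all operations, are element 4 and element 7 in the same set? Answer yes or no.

Step 1: union(8, 7) -> merged; set of 8 now {7, 8}
Step 2: union(4, 2) -> merged; set of 4 now {2, 4}
Step 3: union(11, 2) -> merged; set of 11 now {2, 4, 11}
Step 4: union(8, 2) -> merged; set of 8 now {2, 4, 7, 8, 11}
Step 5: find(1) -> no change; set of 1 is {1}
Set of 4: {2, 4, 7, 8, 11}; 7 is a member.

Answer: yes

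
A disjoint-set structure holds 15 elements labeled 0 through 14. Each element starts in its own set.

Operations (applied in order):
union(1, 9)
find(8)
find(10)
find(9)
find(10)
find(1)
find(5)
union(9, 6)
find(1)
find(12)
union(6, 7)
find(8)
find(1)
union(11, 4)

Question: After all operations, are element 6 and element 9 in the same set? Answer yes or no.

Step 1: union(1, 9) -> merged; set of 1 now {1, 9}
Step 2: find(8) -> no change; set of 8 is {8}
Step 3: find(10) -> no change; set of 10 is {10}
Step 4: find(9) -> no change; set of 9 is {1, 9}
Step 5: find(10) -> no change; set of 10 is {10}
Step 6: find(1) -> no change; set of 1 is {1, 9}
Step 7: find(5) -> no change; set of 5 is {5}
Step 8: union(9, 6) -> merged; set of 9 now {1, 6, 9}
Step 9: find(1) -> no change; set of 1 is {1, 6, 9}
Step 10: find(12) -> no change; set of 12 is {12}
Step 11: union(6, 7) -> merged; set of 6 now {1, 6, 7, 9}
Step 12: find(8) -> no change; set of 8 is {8}
Step 13: find(1) -> no change; set of 1 is {1, 6, 7, 9}
Step 14: union(11, 4) -> merged; set of 11 now {4, 11}
Set of 6: {1, 6, 7, 9}; 9 is a member.

Answer: yes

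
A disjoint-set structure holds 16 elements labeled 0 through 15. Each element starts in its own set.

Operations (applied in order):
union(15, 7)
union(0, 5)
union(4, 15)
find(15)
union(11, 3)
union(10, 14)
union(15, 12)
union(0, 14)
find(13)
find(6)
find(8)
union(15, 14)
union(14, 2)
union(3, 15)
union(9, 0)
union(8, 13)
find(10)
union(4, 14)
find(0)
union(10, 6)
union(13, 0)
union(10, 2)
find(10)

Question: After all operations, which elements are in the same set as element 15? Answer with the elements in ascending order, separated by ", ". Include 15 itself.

Step 1: union(15, 7) -> merged; set of 15 now {7, 15}
Step 2: union(0, 5) -> merged; set of 0 now {0, 5}
Step 3: union(4, 15) -> merged; set of 4 now {4, 7, 15}
Step 4: find(15) -> no change; set of 15 is {4, 7, 15}
Step 5: union(11, 3) -> merged; set of 11 now {3, 11}
Step 6: union(10, 14) -> merged; set of 10 now {10, 14}
Step 7: union(15, 12) -> merged; set of 15 now {4, 7, 12, 15}
Step 8: union(0, 14) -> merged; set of 0 now {0, 5, 10, 14}
Step 9: find(13) -> no change; set of 13 is {13}
Step 10: find(6) -> no change; set of 6 is {6}
Step 11: find(8) -> no change; set of 8 is {8}
Step 12: union(15, 14) -> merged; set of 15 now {0, 4, 5, 7, 10, 12, 14, 15}
Step 13: union(14, 2) -> merged; set of 14 now {0, 2, 4, 5, 7, 10, 12, 14, 15}
Step 14: union(3, 15) -> merged; set of 3 now {0, 2, 3, 4, 5, 7, 10, 11, 12, 14, 15}
Step 15: union(9, 0) -> merged; set of 9 now {0, 2, 3, 4, 5, 7, 9, 10, 11, 12, 14, 15}
Step 16: union(8, 13) -> merged; set of 8 now {8, 13}
Step 17: find(10) -> no change; set of 10 is {0, 2, 3, 4, 5, 7, 9, 10, 11, 12, 14, 15}
Step 18: union(4, 14) -> already same set; set of 4 now {0, 2, 3, 4, 5, 7, 9, 10, 11, 12, 14, 15}
Step 19: find(0) -> no change; set of 0 is {0, 2, 3, 4, 5, 7, 9, 10, 11, 12, 14, 15}
Step 20: union(10, 6) -> merged; set of 10 now {0, 2, 3, 4, 5, 6, 7, 9, 10, 11, 12, 14, 15}
Step 21: union(13, 0) -> merged; set of 13 now {0, 2, 3, 4, 5, 6, 7, 8, 9, 10, 11, 12, 13, 14, 15}
Step 22: union(10, 2) -> already same set; set of 10 now {0, 2, 3, 4, 5, 6, 7, 8, 9, 10, 11, 12, 13, 14, 15}
Step 23: find(10) -> no change; set of 10 is {0, 2, 3, 4, 5, 6, 7, 8, 9, 10, 11, 12, 13, 14, 15}
Component of 15: {0, 2, 3, 4, 5, 6, 7, 8, 9, 10, 11, 12, 13, 14, 15}

Answer: 0, 2, 3, 4, 5, 6, 7, 8, 9, 10, 11, 12, 13, 14, 15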